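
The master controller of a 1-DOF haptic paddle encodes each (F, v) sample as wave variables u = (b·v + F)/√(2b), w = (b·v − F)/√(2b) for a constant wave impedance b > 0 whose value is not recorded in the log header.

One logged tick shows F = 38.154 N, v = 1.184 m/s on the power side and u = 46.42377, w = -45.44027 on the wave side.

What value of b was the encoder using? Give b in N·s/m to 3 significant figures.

b = 0.345 N·s/m

u + w = 0.9835;  u + w = √(2b)·v, so √(2b) = 0.9835/1.184 = 0.8307.
b = (√(2b))²/2 = 0.6900/2 = 0.3450.
(Check via u − w = 2F/√(2b): u − w = 91.8640, 2F/√(2b) = 91.8644.)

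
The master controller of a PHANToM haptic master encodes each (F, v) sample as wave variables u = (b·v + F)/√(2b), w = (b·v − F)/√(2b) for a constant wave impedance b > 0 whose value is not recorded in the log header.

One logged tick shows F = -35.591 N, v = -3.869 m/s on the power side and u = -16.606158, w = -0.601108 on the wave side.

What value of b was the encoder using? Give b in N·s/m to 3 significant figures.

u + w = -17.207266;  u + w = √(2b)·v, so √(2b) = -17.207266/(-3.869) = 4.447471.
b = (√(2b))²/2 = 19.780000/2 = 9.890000.
(Check via u − w = 2F/√(2b): u − w = -16.005050, 2F/√(2b) = -16.005050.)

b = 9.89 N·s/m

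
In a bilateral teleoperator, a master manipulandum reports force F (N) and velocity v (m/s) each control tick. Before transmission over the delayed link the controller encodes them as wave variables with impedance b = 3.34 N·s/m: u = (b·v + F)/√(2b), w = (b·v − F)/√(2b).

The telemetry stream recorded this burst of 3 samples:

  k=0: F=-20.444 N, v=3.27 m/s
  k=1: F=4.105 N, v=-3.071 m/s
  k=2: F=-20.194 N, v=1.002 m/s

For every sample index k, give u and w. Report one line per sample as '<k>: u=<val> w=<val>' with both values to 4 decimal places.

k=0: b·v=3.34×3.27=10.9218; √(2b)=2.5846; u=(10.9218+(-20.444))/2.5846=-3.6842, w=(10.9218−(-20.444))/2.5846=12.1358
k=1: b·v=3.34×(-3.071)=-10.2571; √(2b)=2.5846; u=(-10.2571+4.105)/2.5846=-2.3803, w=(-10.2571−4.105)/2.5846=-5.5569
k=2: b·v=3.34×1.002=3.3467; √(2b)=2.5846; u=(3.3467+(-20.194))/2.5846=-6.5184, w=(3.3467−(-20.194))/2.5846=9.1082

0: u=-3.6842 w=12.1358
1: u=-2.3803 w=-5.5569
2: u=-6.5184 w=9.1082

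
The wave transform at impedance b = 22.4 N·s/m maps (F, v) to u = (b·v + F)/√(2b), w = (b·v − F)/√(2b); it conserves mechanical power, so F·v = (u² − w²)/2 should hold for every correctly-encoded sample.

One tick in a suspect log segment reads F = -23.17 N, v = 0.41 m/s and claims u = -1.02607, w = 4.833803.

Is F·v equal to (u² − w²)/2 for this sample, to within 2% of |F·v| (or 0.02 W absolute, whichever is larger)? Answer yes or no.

no

F·v = (-23.17)×0.41 = -9.499700 W.
(u² − w²)/2 = (1.052820 − 23.365651)/2 = -11.156416 W.
|Δ| = 1.656716;  2% of max(1, |F·v|) = 0.189994.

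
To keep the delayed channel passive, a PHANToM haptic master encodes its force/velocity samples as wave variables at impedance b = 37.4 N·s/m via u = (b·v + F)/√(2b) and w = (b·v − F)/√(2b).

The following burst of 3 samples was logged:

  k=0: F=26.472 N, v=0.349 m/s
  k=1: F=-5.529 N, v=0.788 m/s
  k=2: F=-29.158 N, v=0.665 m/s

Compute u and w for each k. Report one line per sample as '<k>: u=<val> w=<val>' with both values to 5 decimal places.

k=0: b·v=37.4×0.349=13.05260; √(2b)=8.64870; u=(13.05260+26.472)/8.64870=4.57001, w=(13.05260−26.472)/8.64870=-1.55161
k=1: b·v=37.4×0.788=29.47120; √(2b)=8.64870; u=(29.47120+(-5.529))/8.64870=2.76830, w=(29.47120−(-5.529))/8.64870=4.04687
k=2: b·v=37.4×0.665=24.87100; √(2b)=8.64870; u=(24.87100+(-29.158))/8.64870=-0.49568, w=(24.87100−(-29.158))/8.64870=6.24707

0: u=4.57001 w=-1.55161
1: u=2.76830 w=4.04687
2: u=-0.49568 w=6.24707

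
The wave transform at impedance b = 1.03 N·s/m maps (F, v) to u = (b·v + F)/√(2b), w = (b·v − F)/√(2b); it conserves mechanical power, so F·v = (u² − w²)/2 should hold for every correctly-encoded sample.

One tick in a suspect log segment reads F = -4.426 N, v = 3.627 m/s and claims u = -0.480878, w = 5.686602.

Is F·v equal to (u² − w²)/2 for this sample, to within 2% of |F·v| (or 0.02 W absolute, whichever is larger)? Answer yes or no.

F·v = (-4.426)×3.627 = -16.053102 W.
(u² − w²)/2 = (0.231244 − 32.337442)/2 = -16.053099 W.
|Δ| = 0.000003;  2% of max(1, |F·v|) = 0.321062.

yes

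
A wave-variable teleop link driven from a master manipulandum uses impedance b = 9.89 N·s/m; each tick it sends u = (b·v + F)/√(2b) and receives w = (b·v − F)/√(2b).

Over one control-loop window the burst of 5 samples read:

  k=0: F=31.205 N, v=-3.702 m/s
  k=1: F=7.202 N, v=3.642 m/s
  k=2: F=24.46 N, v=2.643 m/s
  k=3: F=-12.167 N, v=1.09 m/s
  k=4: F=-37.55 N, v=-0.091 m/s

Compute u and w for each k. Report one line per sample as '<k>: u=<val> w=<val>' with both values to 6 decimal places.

0: u=-1.215922 w=-15.248616
1: u=9.718192 w=6.479498
2: u=11.377088 w=0.377579
3: u=-0.311840 w=5.159584
4: u=-8.645360 w=8.240640

k=0: b·v=9.89×(-3.702)=-36.612780; √(2b)=4.447471; u=(-36.612780+31.205)/4.447471=-1.215922, w=(-36.612780−31.205)/4.447471=-15.248616
k=1: b·v=9.89×3.642=36.019380; √(2b)=4.447471; u=(36.019380+7.202)/4.447471=9.718192, w=(36.019380−7.202)/4.447471=6.479498
k=2: b·v=9.89×2.643=26.139270; √(2b)=4.447471; u=(26.139270+24.46)/4.447471=11.377088, w=(26.139270−24.46)/4.447471=0.377579
k=3: b·v=9.89×1.09=10.780100; √(2b)=4.447471; u=(10.780100+(-12.167))/4.447471=-0.311840, w=(10.780100−(-12.167))/4.447471=5.159584
k=4: b·v=9.89×(-0.091)=-0.899990; √(2b)=4.447471; u=(-0.899990+(-37.55))/4.447471=-8.645360, w=(-0.899990−(-37.55))/4.447471=8.240640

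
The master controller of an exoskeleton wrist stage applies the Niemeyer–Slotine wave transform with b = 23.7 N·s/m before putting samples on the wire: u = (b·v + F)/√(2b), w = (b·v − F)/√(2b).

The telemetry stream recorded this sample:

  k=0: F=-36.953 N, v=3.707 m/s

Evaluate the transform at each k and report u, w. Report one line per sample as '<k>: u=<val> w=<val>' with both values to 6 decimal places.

0: u=7.393556 w=18.128271

k=0: b·v=23.7×3.707=87.855900; √(2b)=6.884766; u=(87.855900+(-36.953))/6.884766=7.393556, w=(87.855900−(-36.953))/6.884766=18.128271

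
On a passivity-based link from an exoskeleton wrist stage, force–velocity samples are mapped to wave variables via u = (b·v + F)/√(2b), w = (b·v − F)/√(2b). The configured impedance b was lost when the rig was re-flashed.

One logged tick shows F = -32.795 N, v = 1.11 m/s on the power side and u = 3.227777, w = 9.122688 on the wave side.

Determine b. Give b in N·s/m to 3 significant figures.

b = 61.9 N·s/m

u + w = 12.350465;  u + w = √(2b)·v, so √(2b) = 12.350465/1.11 = 11.126545.
b = (√(2b))²/2 = 123.800005/2 = 61.900002.
(Check via u − w = 2F/√(2b): u − w = -5.894911, 2F/√(2b) = -5.894912.)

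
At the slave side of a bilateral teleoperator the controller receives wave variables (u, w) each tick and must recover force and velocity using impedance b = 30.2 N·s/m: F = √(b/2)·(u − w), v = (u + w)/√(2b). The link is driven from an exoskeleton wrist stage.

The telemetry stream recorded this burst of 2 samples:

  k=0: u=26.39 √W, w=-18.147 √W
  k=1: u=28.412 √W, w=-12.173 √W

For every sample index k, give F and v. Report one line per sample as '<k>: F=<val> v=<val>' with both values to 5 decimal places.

k=0: u−w=44.53700, u+w=8.24300; √(b/2)=3.88587, √(2b)=7.77174; F=3.88587×44.537=173.06507, v=8.24300/7.77174=1.06064
k=1: u−w=40.58500, u+w=16.23900; √(b/2)=3.88587, √(2b)=7.77174; F=3.88587×40.585=157.70811, v=16.23900/7.77174=2.08949

0: F=173.06507 v=1.06064
1: F=157.70811 v=2.08949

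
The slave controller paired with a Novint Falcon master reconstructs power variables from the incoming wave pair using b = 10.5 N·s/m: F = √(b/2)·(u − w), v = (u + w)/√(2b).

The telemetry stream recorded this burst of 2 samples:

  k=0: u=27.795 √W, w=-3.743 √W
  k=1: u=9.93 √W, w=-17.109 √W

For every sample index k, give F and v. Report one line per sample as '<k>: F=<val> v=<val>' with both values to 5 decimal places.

0: F=72.26264 v=5.24858
1: F=61.95413 v=-1.56659

k=0: u−w=31.53800, u+w=24.05200; √(b/2)=2.29129, √(2b)=4.58258; F=2.29129×31.538=72.26264, v=24.05200/4.58258=5.24858
k=1: u−w=27.03900, u+w=-7.17900; √(b/2)=2.29129, √(2b)=4.58258; F=2.29129×27.039=61.95413, v=-7.17900/4.58258=-1.56659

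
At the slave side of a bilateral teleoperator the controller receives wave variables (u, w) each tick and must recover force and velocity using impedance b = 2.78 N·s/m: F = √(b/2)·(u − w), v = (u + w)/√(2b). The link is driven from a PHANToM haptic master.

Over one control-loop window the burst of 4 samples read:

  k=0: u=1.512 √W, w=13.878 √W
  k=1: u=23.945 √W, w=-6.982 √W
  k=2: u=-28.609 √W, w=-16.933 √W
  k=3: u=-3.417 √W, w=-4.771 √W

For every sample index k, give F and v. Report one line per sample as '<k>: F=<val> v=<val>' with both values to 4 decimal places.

k=0: u−w=-12.3660, u+w=15.3900; √(b/2)=1.1790, √(2b)=2.3580; F=1.1790×(-12.366)=-14.5793, v=15.3900/2.3580=6.5268
k=1: u−w=30.9270, u+w=16.9630; √(b/2)=1.1790, √(2b)=2.3580; F=1.1790×30.927=36.4624, v=16.9630/2.3580=7.1939
k=2: u−w=-11.6760, u+w=-45.5420; √(b/2)=1.1790, √(2b)=2.3580; F=1.1790×(-11.676)=-13.7658, v=-45.5420/2.3580=-19.3141
k=3: u−w=1.3540, u+w=-8.1880; √(b/2)=1.1790, √(2b)=2.3580; F=1.1790×1.354=1.5963, v=-8.1880/2.3580=-3.4725

0: F=-14.5793 v=6.5268
1: F=36.4624 v=7.1939
2: F=-13.7658 v=-19.3141
3: F=1.5963 v=-3.4725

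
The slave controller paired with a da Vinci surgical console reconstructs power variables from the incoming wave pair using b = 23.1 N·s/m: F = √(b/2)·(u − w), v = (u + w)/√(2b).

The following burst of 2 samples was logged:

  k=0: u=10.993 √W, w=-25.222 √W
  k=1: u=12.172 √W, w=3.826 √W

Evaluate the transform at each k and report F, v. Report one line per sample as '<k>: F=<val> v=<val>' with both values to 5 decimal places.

k=0: u−w=36.21500, u+w=-14.22900; √(b/2)=3.39853, √(2b)=6.79706; F=3.39853×36.215=123.07773, v=-14.22900/6.79706=-2.09341
k=1: u−w=8.34600, u+w=15.99800; √(b/2)=3.39853, √(2b)=6.79706; F=3.39853×8.346=28.36412, v=15.99800/6.79706=2.35367

0: F=123.07773 v=-2.09341
1: F=28.36412 v=2.35367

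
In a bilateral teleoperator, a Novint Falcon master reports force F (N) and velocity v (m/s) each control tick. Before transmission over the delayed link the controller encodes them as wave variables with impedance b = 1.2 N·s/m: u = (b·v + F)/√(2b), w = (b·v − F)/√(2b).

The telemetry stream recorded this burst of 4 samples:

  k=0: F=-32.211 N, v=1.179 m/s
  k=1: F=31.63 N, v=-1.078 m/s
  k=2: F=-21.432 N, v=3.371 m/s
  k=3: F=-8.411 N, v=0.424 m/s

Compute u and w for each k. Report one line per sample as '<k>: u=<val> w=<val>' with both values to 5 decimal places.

k=0: b·v=1.2×1.179=1.41480; √(2b)=1.54919; u=(1.41480+(-32.211))/1.54919=-19.87886, w=(1.41480−(-32.211))/1.54919=21.70536
k=1: b·v=1.2×(-1.078)=-1.29360; √(2b)=1.54919; u=(-1.29360+31.63)/1.54919=19.58206, w=(-1.29360−31.63)/1.54919=-21.25209
k=2: b·v=1.2×3.371=4.04520; √(2b)=1.54919; u=(4.04520+(-21.432))/1.54919=-11.22313, w=(4.04520−(-21.432))/1.54919=16.44546
k=3: b·v=1.2×0.424=0.50880; √(2b)=1.54919; u=(0.50880+(-8.411))/1.54919=-5.10085, w=(0.50880−(-8.411))/1.54919=5.75771

0: u=-19.87886 w=21.70536
1: u=19.58206 w=-21.25209
2: u=-11.22313 w=16.44546
3: u=-5.10085 w=5.75771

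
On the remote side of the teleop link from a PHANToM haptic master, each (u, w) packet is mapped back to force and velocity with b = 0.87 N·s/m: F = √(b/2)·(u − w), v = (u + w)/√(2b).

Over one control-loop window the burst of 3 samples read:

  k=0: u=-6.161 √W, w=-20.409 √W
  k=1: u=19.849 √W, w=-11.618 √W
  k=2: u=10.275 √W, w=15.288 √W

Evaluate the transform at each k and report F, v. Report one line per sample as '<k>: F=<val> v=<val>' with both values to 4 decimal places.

k=0: u−w=14.2480, u+w=-26.5700; √(b/2)=0.6595, √(2b)=1.3191; F=0.6595×14.248=9.3972, v=-26.5700/1.3191=-20.1427
k=1: u−w=31.4670, u+w=8.2310; √(b/2)=0.6595, √(2b)=1.3191; F=0.6595×31.467=20.7539, v=8.2310/1.3191=6.2399
k=2: u−w=-5.0130, u+w=25.5630; √(b/2)=0.6595, √(2b)=1.3191; F=0.6595×(-5.013)=-3.3063, v=25.5630/1.3191=19.3793

0: F=9.3972 v=-20.1427
1: F=20.7539 v=6.2399
2: F=-3.3063 v=19.3793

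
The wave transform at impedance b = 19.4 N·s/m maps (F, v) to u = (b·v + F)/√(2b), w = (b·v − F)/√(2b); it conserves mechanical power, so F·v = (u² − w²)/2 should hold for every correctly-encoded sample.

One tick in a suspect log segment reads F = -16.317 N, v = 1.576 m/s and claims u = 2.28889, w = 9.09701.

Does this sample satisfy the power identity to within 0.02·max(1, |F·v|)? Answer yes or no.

F·v = (-16.317)×1.576 = -25.7156 W.
(u² − w²)/2 = (5.2390 − 82.7556)/2 = -38.7583 W.
|Δ| = 13.0427;  2% of max(1, |F·v|) = 0.5143.

no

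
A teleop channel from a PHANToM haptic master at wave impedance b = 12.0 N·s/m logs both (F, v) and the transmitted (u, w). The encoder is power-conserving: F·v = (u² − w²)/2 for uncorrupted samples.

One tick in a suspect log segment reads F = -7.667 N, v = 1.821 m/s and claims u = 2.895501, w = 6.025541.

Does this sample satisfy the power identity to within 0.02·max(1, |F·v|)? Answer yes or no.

F·v = (-7.667)×1.821 = -13.961607 W.
(u² − w²)/2 = (8.383926 − 36.307144)/2 = -13.961609 W.
|Δ| = 0.000002;  2% of max(1, |F·v|) = 0.279232.

yes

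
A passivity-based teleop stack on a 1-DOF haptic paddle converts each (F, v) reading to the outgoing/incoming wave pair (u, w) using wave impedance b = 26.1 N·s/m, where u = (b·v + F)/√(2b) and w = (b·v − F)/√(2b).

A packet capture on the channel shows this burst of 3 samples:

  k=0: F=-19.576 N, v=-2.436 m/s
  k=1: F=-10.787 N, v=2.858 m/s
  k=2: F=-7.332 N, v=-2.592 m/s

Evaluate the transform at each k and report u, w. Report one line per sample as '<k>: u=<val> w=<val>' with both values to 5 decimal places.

0: u=-11.50949 w=-6.09050
1: u=8.83144 w=11.81748
2: u=-10.37836 w=-8.34873

k=0: b·v=26.1×(-2.436)=-63.57960; √(2b)=7.22496; u=(-63.57960+(-19.576))/7.22496=-11.50949, w=(-63.57960−(-19.576))/7.22496=-6.09050
k=1: b·v=26.1×2.858=74.59380; √(2b)=7.22496; u=(74.59380+(-10.787))/7.22496=8.83144, w=(74.59380−(-10.787))/7.22496=11.81748
k=2: b·v=26.1×(-2.592)=-67.65120; √(2b)=7.22496; u=(-67.65120+(-7.332))/7.22496=-10.37836, w=(-67.65120−(-7.332))/7.22496=-8.34873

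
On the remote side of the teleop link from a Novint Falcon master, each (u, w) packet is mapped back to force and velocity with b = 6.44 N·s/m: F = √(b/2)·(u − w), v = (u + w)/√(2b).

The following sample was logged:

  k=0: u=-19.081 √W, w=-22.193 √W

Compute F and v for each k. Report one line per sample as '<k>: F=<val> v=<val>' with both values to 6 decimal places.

0: F=5.584284 v=-11.500550

k=0: u−w=3.112000, u+w=-41.274000; √(b/2)=1.794436, √(2b)=3.588872; F=1.794436×3.112=5.584284, v=-41.274000/3.588872=-11.500550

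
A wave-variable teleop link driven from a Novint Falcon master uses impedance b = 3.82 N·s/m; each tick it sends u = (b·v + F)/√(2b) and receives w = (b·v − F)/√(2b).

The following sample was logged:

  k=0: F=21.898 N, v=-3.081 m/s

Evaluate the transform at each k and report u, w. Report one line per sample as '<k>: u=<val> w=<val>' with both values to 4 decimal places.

0: u=3.6644 w=-12.1804

k=0: b·v=3.82×(-3.081)=-11.7694; √(2b)=2.7641; u=(-11.7694+21.898)/2.7641=3.6644, w=(-11.7694−21.898)/2.7641=-12.1804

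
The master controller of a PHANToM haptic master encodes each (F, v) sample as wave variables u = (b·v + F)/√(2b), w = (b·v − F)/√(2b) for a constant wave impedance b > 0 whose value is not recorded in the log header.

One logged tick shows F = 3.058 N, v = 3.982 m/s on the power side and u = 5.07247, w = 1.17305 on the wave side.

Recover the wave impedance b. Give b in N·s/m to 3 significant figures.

u + w = 6.24552;  u + w = √(2b)·v, so √(2b) = 6.24552/3.982 = 1.56844.
b = (√(2b))²/2 = 2.46000/2 = 1.23000.
(Check via u − w = 2F/√(2b): u − w = 3.89942, 2F/√(2b) = 3.89942.)

b = 1.23 N·s/m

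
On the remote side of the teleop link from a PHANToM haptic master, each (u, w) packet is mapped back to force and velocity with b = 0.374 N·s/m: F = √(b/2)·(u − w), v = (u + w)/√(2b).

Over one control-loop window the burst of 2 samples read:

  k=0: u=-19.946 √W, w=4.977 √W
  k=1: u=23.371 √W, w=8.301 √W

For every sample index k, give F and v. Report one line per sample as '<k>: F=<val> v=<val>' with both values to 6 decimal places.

k=0: u−w=-24.923000, u+w=-14.969000; √(b/2)=0.432435, √(2b)=0.864870; F=0.432435×(-24.923)=-10.777577, v=-14.969000/0.864870=-17.307805
k=1: u−w=15.070000, u+w=31.672000; √(b/2)=0.432435, √(2b)=0.864870; F=0.432435×15.07=6.516795, v=31.672000/0.864870=36.620535

0: F=-10.777577 v=-17.307805
1: F=6.516795 v=36.620535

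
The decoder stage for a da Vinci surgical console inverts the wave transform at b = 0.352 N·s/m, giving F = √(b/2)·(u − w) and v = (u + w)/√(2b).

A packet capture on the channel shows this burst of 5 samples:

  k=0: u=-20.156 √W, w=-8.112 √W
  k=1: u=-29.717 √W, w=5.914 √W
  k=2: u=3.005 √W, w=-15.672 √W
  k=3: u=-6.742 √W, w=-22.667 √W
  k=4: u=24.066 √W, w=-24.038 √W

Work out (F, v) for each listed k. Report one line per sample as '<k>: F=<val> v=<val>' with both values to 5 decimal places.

k=0: u−w=-12.04400, u+w=-28.26800; √(b/2)=0.41952, √(2b)=0.83905; F=0.41952×(-12.044)=-5.05274, v=-28.26800/0.83905=-33.69060
k=1: u−w=-35.63100, u+w=-23.80300; √(b/2)=0.41952, √(2b)=0.83905; F=0.41952×(-35.631)=-14.94804, v=-23.80300/0.83905=-28.36909
k=2: u−w=18.67700, u+w=-12.66700; √(b/2)=0.41952, √(2b)=0.83905; F=0.41952×18.677=7.83544, v=-12.66700/0.83905=-15.09689
k=3: u−w=15.92500, u+w=-29.40900; √(b/2)=0.41952, √(2b)=0.83905; F=0.41952×15.925=6.68091, v=-29.40900/0.83905=-35.05048
k=4: u−w=48.10400, u+w=0.02800; √(b/2)=0.41952, √(2b)=0.83905; F=0.41952×48.104=20.18076, v=0.02800/0.83905=0.03337

0: F=-5.05274 v=-33.69060
1: F=-14.94804 v=-28.36909
2: F=7.83544 v=-15.09689
3: F=6.68091 v=-35.05048
4: F=20.18076 v=0.03337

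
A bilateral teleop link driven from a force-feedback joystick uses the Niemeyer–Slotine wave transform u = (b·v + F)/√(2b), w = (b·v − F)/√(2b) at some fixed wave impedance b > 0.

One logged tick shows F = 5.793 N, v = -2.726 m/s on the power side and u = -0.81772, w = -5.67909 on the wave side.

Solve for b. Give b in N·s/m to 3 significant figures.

u + w = -6.4968;  u + w = √(2b)·v, so √(2b) = -6.4968/(-2.726) = 2.3833.
b = (√(2b))²/2 = 5.6800/2 = 2.8400.
(Check via u − w = 2F/√(2b): u − w = 4.8614, 2F/√(2b) = 4.8614.)

b = 2.84 N·s/m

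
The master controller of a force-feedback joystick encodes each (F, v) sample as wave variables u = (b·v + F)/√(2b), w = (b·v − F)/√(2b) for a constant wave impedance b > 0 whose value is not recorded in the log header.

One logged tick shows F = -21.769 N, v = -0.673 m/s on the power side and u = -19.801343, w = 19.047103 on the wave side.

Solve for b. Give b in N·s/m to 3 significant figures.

u + w = -0.754240;  u + w = √(2b)·v, so √(2b) = -0.754240/(-0.673) = 1.120713.
b = (√(2b))²/2 = 1.255998/2 = 0.627999.
(Check via u − w = 2F/√(2b): u − w = -38.848446, 2F/√(2b) = -38.848475.)

b = 0.628 N·s/m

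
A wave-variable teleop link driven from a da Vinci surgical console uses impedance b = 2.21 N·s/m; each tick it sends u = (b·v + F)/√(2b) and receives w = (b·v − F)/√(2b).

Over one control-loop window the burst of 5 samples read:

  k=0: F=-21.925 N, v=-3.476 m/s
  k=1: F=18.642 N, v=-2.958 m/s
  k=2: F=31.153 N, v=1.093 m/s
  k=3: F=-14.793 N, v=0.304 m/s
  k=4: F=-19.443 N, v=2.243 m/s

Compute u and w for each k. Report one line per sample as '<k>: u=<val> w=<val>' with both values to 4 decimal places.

0: u=-14.0826 w=6.7747
1: u=5.7577 w=-11.9765
2: u=15.9669 w=-13.6690
3: u=-6.7168 w=7.3559
4: u=-6.8903 w=11.6059

k=0: b·v=2.21×(-3.476)=-7.6820; √(2b)=2.1024; u=(-7.6820+(-21.925))/2.1024=-14.0826, w=(-7.6820−(-21.925))/2.1024=6.7747
k=1: b·v=2.21×(-2.958)=-6.5372; √(2b)=2.1024; u=(-6.5372+18.642)/2.1024=5.7577, w=(-6.5372−18.642)/2.1024=-11.9765
k=2: b·v=2.21×1.093=2.4155; √(2b)=2.1024; u=(2.4155+31.153)/2.1024=15.9669, w=(2.4155−31.153)/2.1024=-13.6690
k=3: b·v=2.21×0.304=0.6718; √(2b)=2.1024; u=(0.6718+(-14.793))/2.1024=-6.7168, w=(0.6718−(-14.793))/2.1024=7.3559
k=4: b·v=2.21×2.243=4.9570; √(2b)=2.1024; u=(4.9570+(-19.443))/2.1024=-6.8903, w=(4.9570−(-19.443))/2.1024=11.6059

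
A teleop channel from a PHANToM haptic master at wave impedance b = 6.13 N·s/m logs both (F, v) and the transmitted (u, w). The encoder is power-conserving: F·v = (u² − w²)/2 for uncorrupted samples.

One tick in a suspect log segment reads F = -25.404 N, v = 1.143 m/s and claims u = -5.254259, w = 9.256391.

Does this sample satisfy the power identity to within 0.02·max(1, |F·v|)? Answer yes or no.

F·v = (-25.404)×1.143 = -29.036772 W.
(u² − w²)/2 = (27.607238 − 85.680774)/2 = -29.036768 W.
|Δ| = 0.000004;  2% of max(1, |F·v|) = 0.580735.

yes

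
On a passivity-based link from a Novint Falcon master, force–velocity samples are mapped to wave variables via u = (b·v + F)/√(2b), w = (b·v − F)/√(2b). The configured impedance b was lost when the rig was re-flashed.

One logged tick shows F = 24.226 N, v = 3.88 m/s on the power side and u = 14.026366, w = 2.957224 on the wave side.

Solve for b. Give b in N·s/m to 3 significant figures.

b = 9.58 N·s/m

u + w = 16.983590;  u + w = √(2b)·v, so √(2b) = 16.983590/3.88 = 4.377214.
b = (√(2b))²/2 = 19.160002/2 = 9.580001.
(Check via u − w = 2F/√(2b): u − w = 11.069142, 2F/√(2b) = 11.069141.)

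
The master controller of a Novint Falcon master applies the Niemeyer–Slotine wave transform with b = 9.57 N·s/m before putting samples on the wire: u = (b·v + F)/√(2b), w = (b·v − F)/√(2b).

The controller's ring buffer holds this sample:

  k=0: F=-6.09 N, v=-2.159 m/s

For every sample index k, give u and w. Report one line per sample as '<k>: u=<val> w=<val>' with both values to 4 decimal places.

0: u=-6.1148 w=-3.3307

k=0: b·v=9.57×(-2.159)=-20.6616; √(2b)=4.3749; u=(-20.6616+(-6.09))/4.3749=-6.1148, w=(-20.6616−(-6.09))/4.3749=-3.3307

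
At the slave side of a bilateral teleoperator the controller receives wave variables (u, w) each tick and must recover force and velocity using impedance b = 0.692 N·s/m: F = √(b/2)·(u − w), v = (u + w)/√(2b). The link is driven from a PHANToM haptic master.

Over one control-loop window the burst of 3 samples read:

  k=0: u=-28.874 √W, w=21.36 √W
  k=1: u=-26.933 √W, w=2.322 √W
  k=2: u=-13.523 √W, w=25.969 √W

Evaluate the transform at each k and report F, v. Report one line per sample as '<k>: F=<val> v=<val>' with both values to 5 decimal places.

k=0: u−w=-50.23400, u+w=-7.51400; √(b/2)=0.58822, √(2b)=1.17644; F=0.58822×(-50.234)=-29.54853, v=-7.51400/1.17644=-6.38709
k=1: u−w=-29.25500, u+w=-24.61100; √(b/2)=0.58822, √(2b)=1.17644; F=0.58822×(-29.255)=-17.20831, v=-24.61100/1.17644=-20.91998
k=2: u−w=-39.49200, u+w=12.44600; √(b/2)=0.58822, √(2b)=1.17644; F=0.58822×(-39.492)=-23.22989, v=12.44600/1.17644=10.57942

0: F=-29.54853 v=-6.38709
1: F=-17.20831 v=-20.91998
2: F=-23.22989 v=10.57942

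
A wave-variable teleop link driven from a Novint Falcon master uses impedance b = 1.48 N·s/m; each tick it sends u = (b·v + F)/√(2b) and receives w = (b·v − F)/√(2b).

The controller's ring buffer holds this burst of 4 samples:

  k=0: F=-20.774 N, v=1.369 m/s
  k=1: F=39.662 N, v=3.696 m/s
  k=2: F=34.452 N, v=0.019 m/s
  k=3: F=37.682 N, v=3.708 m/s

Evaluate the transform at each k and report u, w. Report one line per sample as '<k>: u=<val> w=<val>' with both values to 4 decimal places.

0: u=-10.8970 w=13.2523
1: u=26.2325 w=-19.8736
2: u=20.0412 w=-20.0085
3: u=25.0920 w=-18.7125

k=0: b·v=1.48×1.369=2.0261; √(2b)=1.7205; u=(2.0261+(-20.774))/1.7205=-10.8970, w=(2.0261−(-20.774))/1.7205=13.2523
k=1: b·v=1.48×3.696=5.4701; √(2b)=1.7205; u=(5.4701+39.662)/1.7205=26.2325, w=(5.4701−39.662)/1.7205=-19.8736
k=2: b·v=1.48×0.019=0.0281; √(2b)=1.7205; u=(0.0281+34.452)/1.7205=20.0412, w=(0.0281−34.452)/1.7205=-20.0085
k=3: b·v=1.48×3.708=5.4878; √(2b)=1.7205; u=(5.4878+37.682)/1.7205=25.0920, w=(5.4878−37.682)/1.7205=-18.7125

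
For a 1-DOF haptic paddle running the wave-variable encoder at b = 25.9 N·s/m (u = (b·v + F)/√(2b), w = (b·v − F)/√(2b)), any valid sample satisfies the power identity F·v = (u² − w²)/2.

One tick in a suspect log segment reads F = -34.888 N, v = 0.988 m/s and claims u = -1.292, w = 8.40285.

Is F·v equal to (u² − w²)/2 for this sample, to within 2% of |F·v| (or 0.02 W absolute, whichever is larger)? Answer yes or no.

F·v = (-34.888)×0.988 = -34.4693 W.
(u² − w²)/2 = (1.6693 − 70.6079)/2 = -34.4693 W.
|Δ| = 0.0000;  2% of max(1, |F·v|) = 0.6894.

yes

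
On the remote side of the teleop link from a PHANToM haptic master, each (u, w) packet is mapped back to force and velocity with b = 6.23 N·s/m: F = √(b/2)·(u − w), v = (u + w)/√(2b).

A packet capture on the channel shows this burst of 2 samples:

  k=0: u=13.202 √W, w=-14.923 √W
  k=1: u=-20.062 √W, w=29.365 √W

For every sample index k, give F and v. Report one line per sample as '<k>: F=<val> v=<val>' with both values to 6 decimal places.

0: F=49.638832 v=-0.487553
1: F=-87.235504 v=2.635506

k=0: u−w=28.125000, u+w=-1.721000; √(b/2)=1.764936, √(2b)=3.529873; F=1.764936×28.125=49.638832, v=-1.721000/3.529873=-0.487553
k=1: u−w=-49.427000, u+w=9.303000; √(b/2)=1.764936, √(2b)=3.529873; F=1.764936×(-49.427)=-87.235504, v=9.303000/3.529873=2.635506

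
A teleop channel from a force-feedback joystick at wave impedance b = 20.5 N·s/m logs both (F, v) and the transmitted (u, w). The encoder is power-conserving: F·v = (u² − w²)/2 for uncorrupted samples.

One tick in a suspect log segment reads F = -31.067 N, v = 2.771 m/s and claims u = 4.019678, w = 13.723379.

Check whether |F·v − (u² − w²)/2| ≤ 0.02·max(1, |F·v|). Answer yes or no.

yes

F·v = (-31.067)×2.771 = -86.086657 W.
(u² − w²)/2 = (16.157811 − 188.331131)/2 = -86.086660 W.
|Δ| = 0.000003;  2% of max(1, |F·v|) = 1.721733.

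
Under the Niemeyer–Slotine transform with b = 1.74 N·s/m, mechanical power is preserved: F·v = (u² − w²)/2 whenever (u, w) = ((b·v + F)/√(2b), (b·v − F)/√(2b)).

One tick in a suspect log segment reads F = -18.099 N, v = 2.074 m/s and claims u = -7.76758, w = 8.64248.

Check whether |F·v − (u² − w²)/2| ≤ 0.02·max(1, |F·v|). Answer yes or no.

no

F·v = (-18.099)×2.074 = -37.53733 W.
(u² − w²)/2 = (60.33530 − 74.69246)/2 = -7.17858 W.
|Δ| = 30.35875;  2% of max(1, |F·v|) = 0.75075.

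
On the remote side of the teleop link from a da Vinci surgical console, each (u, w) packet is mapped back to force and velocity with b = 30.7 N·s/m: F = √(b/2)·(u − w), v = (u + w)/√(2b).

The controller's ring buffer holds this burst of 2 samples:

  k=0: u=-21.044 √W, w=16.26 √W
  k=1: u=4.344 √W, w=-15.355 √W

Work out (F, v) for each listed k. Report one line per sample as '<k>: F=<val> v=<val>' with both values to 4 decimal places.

k=0: u−w=-37.3040, u+w=-4.7840; √(b/2)=3.9179, √(2b)=7.8358; F=3.9179×(-37.304)=-146.1536, v=-4.7840/7.8358=-0.6105
k=1: u−w=19.6990, u+w=-11.0110; √(b/2)=3.9179, √(2b)=7.8358; F=3.9179×19.699=77.1789, v=-11.0110/7.8358=-1.4052

0: F=-146.1536 v=-0.6105
1: F=77.1789 v=-1.4052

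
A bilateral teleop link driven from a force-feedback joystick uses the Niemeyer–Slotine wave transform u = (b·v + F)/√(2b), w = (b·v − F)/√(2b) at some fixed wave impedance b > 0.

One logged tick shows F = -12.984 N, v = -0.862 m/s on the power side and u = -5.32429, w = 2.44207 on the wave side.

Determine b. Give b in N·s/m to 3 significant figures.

b = 5.59 N·s/m

u + w = -2.8822;  u + w = √(2b)·v, so √(2b) = -2.8822/(-0.862) = 3.3436.
b = (√(2b))²/2 = 11.1799/2 = 5.5900.
(Check via u − w = 2F/√(2b): u − w = -7.7664, 2F/√(2b) = -7.7664.)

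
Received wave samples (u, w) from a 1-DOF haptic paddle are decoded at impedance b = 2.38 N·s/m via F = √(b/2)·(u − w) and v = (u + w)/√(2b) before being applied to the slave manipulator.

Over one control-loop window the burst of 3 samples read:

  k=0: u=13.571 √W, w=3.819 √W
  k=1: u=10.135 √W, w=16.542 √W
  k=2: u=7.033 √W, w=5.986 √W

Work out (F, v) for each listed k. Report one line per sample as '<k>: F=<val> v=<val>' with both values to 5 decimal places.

k=0: u−w=9.75200, u+w=17.39000; √(b/2)=1.09087, √(2b)=2.18174; F=1.09087×9.752=10.63818, v=17.39000/2.18174=7.97069
k=1: u−w=-6.40700, u+w=26.67700; √(b/2)=1.09087, √(2b)=2.18174; F=1.09087×(-6.407)=-6.98921, v=26.67700/2.18174=12.22738
k=2: u−w=1.04700, u+w=13.01900; √(b/2)=1.09087, √(2b)=2.18174; F=1.09087×1.047=1.14214, v=13.01900/2.18174=5.96725

0: F=10.63818 v=7.97069
1: F=-6.98921 v=12.22738
2: F=1.14214 v=5.96725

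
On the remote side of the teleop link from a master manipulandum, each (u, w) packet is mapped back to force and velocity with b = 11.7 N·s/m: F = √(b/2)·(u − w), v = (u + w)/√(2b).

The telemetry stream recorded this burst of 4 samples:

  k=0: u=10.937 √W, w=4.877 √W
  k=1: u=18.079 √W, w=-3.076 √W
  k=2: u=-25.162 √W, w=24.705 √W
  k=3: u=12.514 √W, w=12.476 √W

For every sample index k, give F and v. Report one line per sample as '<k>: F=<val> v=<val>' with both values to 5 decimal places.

k=0: u−w=6.06000, u+w=15.81400; √(b/2)=2.41868, √(2b)=4.83735; F=2.41868×6.06=14.65718, v=15.81400/4.83735=3.26914
k=1: u−w=21.15500, u+w=15.00300; √(b/2)=2.41868, √(2b)=4.83735; F=2.41868×21.155=51.16712, v=15.00300/4.83735=3.10149
k=2: u−w=-49.86700, u+w=-0.45700; √(b/2)=2.41868, √(2b)=4.83735; F=2.41868×(-49.867)=-120.61218, v=-0.45700/4.83735=-0.09447
k=3: u−w=0.03800, u+w=24.99000; √(b/2)=2.41868, √(2b)=4.83735; F=2.41868×0.038=0.09191, v=24.99000/4.83735=5.16605

0: F=14.65718 v=3.26914
1: F=51.16712 v=3.10149
2: F=-120.61218 v=-0.09447
3: F=0.09191 v=5.16605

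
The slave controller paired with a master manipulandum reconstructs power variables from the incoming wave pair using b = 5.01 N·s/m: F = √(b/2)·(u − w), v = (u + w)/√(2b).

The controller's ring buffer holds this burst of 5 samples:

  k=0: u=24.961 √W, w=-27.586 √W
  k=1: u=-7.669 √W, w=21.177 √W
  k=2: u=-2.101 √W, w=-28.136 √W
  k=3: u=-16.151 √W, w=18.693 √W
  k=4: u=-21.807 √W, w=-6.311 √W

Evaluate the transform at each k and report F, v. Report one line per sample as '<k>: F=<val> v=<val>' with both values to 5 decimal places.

0: F=83.16714 v=-0.82927
1: F=-45.65512 v=4.26734
2: F=41.20609 v=-9.55223
3: F=-55.14827 v=0.80305
4: F=-24.52582 v=-8.88281

k=0: u−w=52.54700, u+w=-2.62500; √(b/2)=1.58272, √(2b)=3.16544; F=1.58272×52.547=83.16714, v=-2.62500/3.16544=-0.82927
k=1: u−w=-28.84600, u+w=13.50800; √(b/2)=1.58272, √(2b)=3.16544; F=1.58272×(-28.846)=-45.65512, v=13.50800/3.16544=4.26734
k=2: u−w=26.03500, u+w=-30.23700; √(b/2)=1.58272, √(2b)=3.16544; F=1.58272×26.035=41.20609, v=-30.23700/3.16544=-9.55223
k=3: u−w=-34.84400, u+w=2.54200; √(b/2)=1.58272, √(2b)=3.16544; F=1.58272×(-34.844)=-55.14827, v=2.54200/3.16544=0.80305
k=4: u−w=-15.49600, u+w=-28.11800; √(b/2)=1.58272, √(2b)=3.16544; F=1.58272×(-15.496)=-24.52582, v=-28.11800/3.16544=-8.88281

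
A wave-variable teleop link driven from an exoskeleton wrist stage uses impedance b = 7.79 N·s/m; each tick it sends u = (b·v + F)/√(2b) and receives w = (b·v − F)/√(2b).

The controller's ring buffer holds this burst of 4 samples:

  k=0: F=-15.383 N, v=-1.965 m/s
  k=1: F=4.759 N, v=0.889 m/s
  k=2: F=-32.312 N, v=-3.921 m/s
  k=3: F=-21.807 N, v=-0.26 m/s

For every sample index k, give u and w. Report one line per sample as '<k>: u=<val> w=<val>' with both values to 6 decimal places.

0: u=-7.775317 w=0.019166
1: u=2.960188 w=0.548829
2: u=-15.924547 w=0.447769
3: u=-6.037874 w=5.011615

k=0: b·v=7.79×(-1.965)=-15.307350; √(2b)=3.947151; u=(-15.307350+(-15.383))/3.947151=-7.775317, w=(-15.307350−(-15.383))/3.947151=0.019166
k=1: b·v=7.79×0.889=6.925310; √(2b)=3.947151; u=(6.925310+4.759)/3.947151=2.960188, w=(6.925310−4.759)/3.947151=0.548829
k=2: b·v=7.79×(-3.921)=-30.544590; √(2b)=3.947151; u=(-30.544590+(-32.312))/3.947151=-15.924547, w=(-30.544590−(-32.312))/3.947151=0.447769
k=3: b·v=7.79×(-0.26)=-2.025400; √(2b)=3.947151; u=(-2.025400+(-21.807))/3.947151=-6.037874, w=(-2.025400−(-21.807))/3.947151=5.011615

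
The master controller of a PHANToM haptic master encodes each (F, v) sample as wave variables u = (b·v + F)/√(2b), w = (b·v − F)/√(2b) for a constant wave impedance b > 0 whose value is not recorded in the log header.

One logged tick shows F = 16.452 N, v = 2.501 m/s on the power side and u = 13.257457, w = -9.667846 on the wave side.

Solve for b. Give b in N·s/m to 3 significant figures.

u + w = 3.589611;  u + w = √(2b)·v, so √(2b) = 3.589611/2.501 = 1.435270.
b = (√(2b))²/2 = 2.060001/2 = 1.030000.
(Check via u − w = 2F/√(2b): u − w = 22.925303, 2F/√(2b) = 22.925299.)

b = 1.03 N·s/m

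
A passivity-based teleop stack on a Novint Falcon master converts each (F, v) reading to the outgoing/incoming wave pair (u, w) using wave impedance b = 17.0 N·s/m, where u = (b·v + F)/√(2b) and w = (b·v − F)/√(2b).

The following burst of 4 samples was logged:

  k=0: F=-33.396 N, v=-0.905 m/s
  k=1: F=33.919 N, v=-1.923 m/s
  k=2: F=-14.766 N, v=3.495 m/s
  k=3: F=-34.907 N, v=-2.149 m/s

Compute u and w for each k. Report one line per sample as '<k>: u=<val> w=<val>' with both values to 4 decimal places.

0: u=-8.3659 w=3.0889
1: u=0.2106 w=-11.4235
2: u=7.6572 w=12.7219
3: u=-12.2519 w=-0.2789

k=0: b·v=17.0×(-0.905)=-15.3850; √(2b)=5.8310; u=(-15.3850+(-33.396))/5.8310=-8.3659, w=(-15.3850−(-33.396))/5.8310=3.0889
k=1: b·v=17.0×(-1.923)=-32.6910; √(2b)=5.8310; u=(-32.6910+33.919)/5.8310=0.2106, w=(-32.6910−33.919)/5.8310=-11.4235
k=2: b·v=17.0×3.495=59.4150; √(2b)=5.8310; u=(59.4150+(-14.766))/5.8310=7.6572, w=(59.4150−(-14.766))/5.8310=12.7219
k=3: b·v=17.0×(-2.149)=-36.5330; √(2b)=5.8310; u=(-36.5330+(-34.907))/5.8310=-12.2519, w=(-36.5330−(-34.907))/5.8310=-0.2789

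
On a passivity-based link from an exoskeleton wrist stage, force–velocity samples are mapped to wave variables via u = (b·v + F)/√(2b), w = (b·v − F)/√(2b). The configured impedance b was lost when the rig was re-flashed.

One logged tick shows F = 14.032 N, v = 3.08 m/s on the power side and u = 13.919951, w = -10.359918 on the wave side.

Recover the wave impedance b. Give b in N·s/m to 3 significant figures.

b = 0.668 N·s/m

u + w = 3.560033;  u + w = √(2b)·v, so √(2b) = 3.560033/3.08 = 1.155855.
b = (√(2b))²/2 = 1.336000/2 = 0.668000.
(Check via u − w = 2F/√(2b): u − w = 24.279869, 2F/√(2b) = 24.279865.)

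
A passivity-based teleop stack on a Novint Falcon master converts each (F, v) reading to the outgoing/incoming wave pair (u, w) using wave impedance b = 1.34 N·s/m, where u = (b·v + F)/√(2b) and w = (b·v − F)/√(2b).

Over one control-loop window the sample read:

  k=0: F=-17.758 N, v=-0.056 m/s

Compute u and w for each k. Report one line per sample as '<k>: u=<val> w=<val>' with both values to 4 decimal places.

0: u=-10.8933 w=10.8016

k=0: b·v=1.34×(-0.056)=-0.0750; √(2b)=1.6371; u=(-0.0750+(-17.758))/1.6371=-10.8933, w=(-0.0750−(-17.758))/1.6371=10.8016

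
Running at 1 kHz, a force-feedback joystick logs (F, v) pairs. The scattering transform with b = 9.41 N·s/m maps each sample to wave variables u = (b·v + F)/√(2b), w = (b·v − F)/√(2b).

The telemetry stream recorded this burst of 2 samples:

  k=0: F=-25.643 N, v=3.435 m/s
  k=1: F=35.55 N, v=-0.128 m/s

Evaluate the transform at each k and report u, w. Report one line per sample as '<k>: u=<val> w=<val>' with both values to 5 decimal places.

k=0: b·v=9.41×3.435=32.32335; √(2b)=4.33820; u=(32.32335+(-25.643))/4.33820=1.53989, w=(32.32335−(-25.643))/4.33820=13.36184
k=1: b·v=9.41×(-0.128)=-1.20448; √(2b)=4.33820; u=(-1.20448+35.55)/4.33820=7.91699, w=(-1.20448−35.55)/4.33820=-8.47228

0: u=1.53989 w=13.36184
1: u=7.91699 w=-8.47228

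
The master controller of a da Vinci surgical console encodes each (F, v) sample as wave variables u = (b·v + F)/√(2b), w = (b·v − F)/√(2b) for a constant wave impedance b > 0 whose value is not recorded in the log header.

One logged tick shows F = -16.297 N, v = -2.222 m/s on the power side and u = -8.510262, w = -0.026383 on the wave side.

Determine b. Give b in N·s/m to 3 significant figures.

u + w = -8.536645;  u + w = √(2b)·v, so √(2b) = -8.536645/(-2.222) = 3.841874.
b = (√(2b))²/2 = 14.759999/2 = 7.380000.
(Check via u − w = 2F/√(2b): u − w = -8.483879, 2F/√(2b) = -8.483880.)

b = 7.38 N·s/m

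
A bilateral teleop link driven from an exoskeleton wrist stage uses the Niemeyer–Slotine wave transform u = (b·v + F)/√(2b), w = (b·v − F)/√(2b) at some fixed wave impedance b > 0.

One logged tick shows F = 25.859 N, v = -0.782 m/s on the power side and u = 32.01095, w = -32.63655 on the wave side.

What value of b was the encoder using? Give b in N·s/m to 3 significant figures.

b = 0.32 N·s/m

u + w = -0.625600;  u + w = √(2b)·v, so √(2b) = -0.625600/(-0.782) = 0.800000.
b = (√(2b))²/2 = 0.640000/2 = 0.320000.
(Check via u − w = 2F/√(2b): u − w = 64.647500, 2F/√(2b) = 64.647500.)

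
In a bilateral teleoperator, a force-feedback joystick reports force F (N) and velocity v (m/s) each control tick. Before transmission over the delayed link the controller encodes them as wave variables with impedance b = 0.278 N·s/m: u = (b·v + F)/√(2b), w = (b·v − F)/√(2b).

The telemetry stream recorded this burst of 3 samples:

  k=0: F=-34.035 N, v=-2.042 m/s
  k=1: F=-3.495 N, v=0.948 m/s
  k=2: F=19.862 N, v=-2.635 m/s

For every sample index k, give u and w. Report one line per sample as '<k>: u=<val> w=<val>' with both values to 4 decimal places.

k=0: b·v=0.278×(-2.042)=-0.5677; √(2b)=0.7457; u=(-0.5677+(-34.035))/0.7457=-46.4058, w=(-0.5677−(-34.035))/0.7457=44.8832
k=1: b·v=0.278×0.948=0.2635; √(2b)=0.7457; u=(0.2635+(-3.495))/0.7457=-4.3337, w=(0.2635−(-3.495))/0.7457=5.0406
k=2: b·v=0.278×(-2.635)=-0.7325; √(2b)=0.7457; u=(-0.7325+19.862)/0.7457=25.6546, w=(-0.7325−19.862)/0.7457=-27.6194

0: u=-46.4058 w=44.8832
1: u=-4.3337 w=5.0406
2: u=25.6546 w=-27.6194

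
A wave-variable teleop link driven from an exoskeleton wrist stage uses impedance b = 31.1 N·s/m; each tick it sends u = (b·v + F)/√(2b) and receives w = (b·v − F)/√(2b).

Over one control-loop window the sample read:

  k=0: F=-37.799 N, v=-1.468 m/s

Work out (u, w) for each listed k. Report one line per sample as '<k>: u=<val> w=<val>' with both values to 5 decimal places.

0: u=-10.58159 w=-0.99608

k=0: b·v=31.1×(-1.468)=-45.65480; √(2b)=7.88670; u=(-45.65480+(-37.799))/7.88670=-10.58159, w=(-45.65480−(-37.799))/7.88670=-0.99608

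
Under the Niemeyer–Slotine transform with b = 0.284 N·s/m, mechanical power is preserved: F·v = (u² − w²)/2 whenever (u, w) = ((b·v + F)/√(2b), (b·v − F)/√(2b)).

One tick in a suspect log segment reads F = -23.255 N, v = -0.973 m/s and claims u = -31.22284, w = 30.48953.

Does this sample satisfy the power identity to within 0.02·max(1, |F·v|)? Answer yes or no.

F·v = (-23.255)×(-0.973) = 22.62711 W.
(u² − w²)/2 = (974.86574 − 929.61144)/2 = 22.62715 W.
|Δ| = 0.00003;  2% of max(1, |F·v|) = 0.45254.

yes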